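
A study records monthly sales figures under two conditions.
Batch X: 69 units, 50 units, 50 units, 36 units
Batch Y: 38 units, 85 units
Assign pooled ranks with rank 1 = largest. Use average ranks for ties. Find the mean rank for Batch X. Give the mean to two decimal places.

Sorted (descending): 85, 69, 50, 50, 38, 36
The 2 values of 50 occupy positions 3–4 → average rank (3+4)/2 = 3.5.
Batch X values → pooled ranks: 69→2, 50→3.5, 50→3.5, 36→6
Mean rank = (2 + 3.5 + 3.5 + 6) / 4 = 3.75

3.75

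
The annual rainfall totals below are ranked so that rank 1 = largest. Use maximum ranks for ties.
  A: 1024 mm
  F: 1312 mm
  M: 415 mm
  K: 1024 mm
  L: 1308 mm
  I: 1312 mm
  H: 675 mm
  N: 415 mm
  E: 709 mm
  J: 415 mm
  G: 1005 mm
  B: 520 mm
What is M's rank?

Sorted (descending): 1312, 1312, 1308, 1024, 1024, 1005, 709, 675, 520, 415, 415, 415
The 2 values of 1312 occupy positions 1–2 → each gets rank 2.
The 2 values of 1024 occupy positions 4–5 → each gets rank 5.
The 3 values of 415 occupy positions 10–12 → each gets rank 12.
M has value 415 mm → rank 12.

12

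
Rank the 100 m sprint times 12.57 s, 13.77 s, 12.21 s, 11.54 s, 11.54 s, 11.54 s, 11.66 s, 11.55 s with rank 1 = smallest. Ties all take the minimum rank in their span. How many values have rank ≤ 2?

Sorted (ascending): 11.54, 11.54, 11.54, 11.55, 11.66, 12.21, 12.57, 13.77
The 3 values of 11.54 occupy positions 1–3 → each gets rank 1.
Ranks ≤ 2: {1, 1, 1} → 3 values.

3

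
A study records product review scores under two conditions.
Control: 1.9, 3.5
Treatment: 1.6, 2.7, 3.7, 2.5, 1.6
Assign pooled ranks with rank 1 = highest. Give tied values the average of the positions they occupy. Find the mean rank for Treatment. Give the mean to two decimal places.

4.20

Sorted (descending): 3.7, 3.5, 2.7, 2.5, 1.9, 1.6, 1.6
The 2 values of 1.6 occupy positions 6–7 → average rank (6+7)/2 = 6.5.
Treatment values → pooled ranks: 1.6→6.5, 2.7→3, 3.7→1, 2.5→4, 1.6→6.5
Mean rank = (6.5 + 3 + 1 + 4 + 6.5) / 5 = 4.20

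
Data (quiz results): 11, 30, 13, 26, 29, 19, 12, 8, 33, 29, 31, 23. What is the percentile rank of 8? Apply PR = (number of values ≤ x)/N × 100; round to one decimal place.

N = 12.
Strictly below 8: 0. Equal to 8: 1.
PR = 1/12 × 100 = 8.3

8.3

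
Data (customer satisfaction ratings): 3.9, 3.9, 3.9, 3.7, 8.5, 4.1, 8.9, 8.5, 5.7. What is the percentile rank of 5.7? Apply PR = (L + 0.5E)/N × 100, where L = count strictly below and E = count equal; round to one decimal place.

61.1

N = 9.
Strictly below 5.7: 5. Equal to 5.7: 1.
PR = (5 + 0.5·1)/9 × 100 = 61.1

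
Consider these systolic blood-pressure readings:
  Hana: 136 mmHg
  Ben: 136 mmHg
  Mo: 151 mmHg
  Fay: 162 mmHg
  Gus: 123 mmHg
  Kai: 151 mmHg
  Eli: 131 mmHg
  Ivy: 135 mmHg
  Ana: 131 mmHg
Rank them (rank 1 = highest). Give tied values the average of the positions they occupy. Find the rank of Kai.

2.5

Sorted (descending): 162, 151, 151, 136, 136, 135, 131, 131, 123
The 2 values of 151 occupy positions 2–3 → average rank (2+3)/2 = 2.5.
The 2 values of 136 occupy positions 4–5 → average rank (4+5)/2 = 4.5.
The 2 values of 131 occupy positions 7–8 → average rank (7+8)/2 = 7.5.
Kai has value 151 mmHg → rank 2.5.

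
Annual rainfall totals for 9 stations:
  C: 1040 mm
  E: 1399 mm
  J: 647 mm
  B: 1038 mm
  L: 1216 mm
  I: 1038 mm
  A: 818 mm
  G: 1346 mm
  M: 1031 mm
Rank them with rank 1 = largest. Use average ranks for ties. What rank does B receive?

Sorted (descending): 1399, 1346, 1216, 1040, 1038, 1038, 1031, 818, 647
The 2 values of 1038 occupy positions 5–6 → average rank (5+6)/2 = 5.5.
B has value 1038 mm → rank 5.5.

5.5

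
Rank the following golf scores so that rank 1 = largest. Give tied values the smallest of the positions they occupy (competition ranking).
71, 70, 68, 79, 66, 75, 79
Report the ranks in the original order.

4, 5, 6, 1, 7, 3, 1

Sorted (descending): 79, 79, 75, 71, 70, 68, 66
The 2 values of 79 occupy positions 1–2 → each gets rank 1.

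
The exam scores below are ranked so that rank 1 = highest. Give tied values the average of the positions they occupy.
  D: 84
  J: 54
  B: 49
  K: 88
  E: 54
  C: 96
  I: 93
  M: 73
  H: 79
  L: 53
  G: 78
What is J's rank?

8.5

Sorted (descending): 96, 93, 88, 84, 79, 78, 73, 54, 54, 53, 49
The 2 values of 54 occupy positions 8–9 → average rank (8+9)/2 = 8.5.
J has value 54 → rank 8.5.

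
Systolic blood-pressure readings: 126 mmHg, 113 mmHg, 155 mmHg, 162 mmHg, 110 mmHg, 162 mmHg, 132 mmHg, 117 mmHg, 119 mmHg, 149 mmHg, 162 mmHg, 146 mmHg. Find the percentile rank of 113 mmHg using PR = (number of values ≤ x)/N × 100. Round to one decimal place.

N = 12.
Strictly below 113: 1. Equal to 113: 1.
PR = 2/12 × 100 = 16.7

16.7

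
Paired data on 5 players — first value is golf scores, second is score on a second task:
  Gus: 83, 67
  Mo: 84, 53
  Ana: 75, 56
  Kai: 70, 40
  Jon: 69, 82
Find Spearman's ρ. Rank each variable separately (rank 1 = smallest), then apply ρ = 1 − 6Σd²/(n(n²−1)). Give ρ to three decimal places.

-0.300

Ranks of variable 1: 4, 5, 3, 2, 1
Ranks of variable 2: 4, 2, 3, 1, 5
d = r₁ − r₂: 0, 3, 0, 1, -4
d²: 0, 9, 0, 1, 16; Σd² = 26
ρ = 1 − 6·26/(5·24) = 1 − 156/120 = -0.300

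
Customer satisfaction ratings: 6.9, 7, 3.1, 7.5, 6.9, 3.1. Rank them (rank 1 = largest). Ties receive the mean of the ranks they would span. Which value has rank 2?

Sorted (descending): 7.5, 7, 6.9, 6.9, 3.1, 3.1
The 2 values of 6.9 occupy positions 3–4 → average rank (3+4)/2 = 3.5.
The 2 values of 3.1 occupy positions 5–6 → average rank (5+6)/2 = 5.5.
Rank 2 → value 7.

7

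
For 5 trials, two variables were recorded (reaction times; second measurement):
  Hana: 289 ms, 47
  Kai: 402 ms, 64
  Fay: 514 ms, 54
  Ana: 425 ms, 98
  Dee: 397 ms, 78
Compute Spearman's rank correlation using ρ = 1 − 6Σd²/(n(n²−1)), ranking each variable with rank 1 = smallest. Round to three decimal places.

Ranks of variable 1: 1, 3, 5, 4, 2
Ranks of variable 2: 1, 3, 2, 5, 4
d = r₁ − r₂: 0, 0, 3, -1, -2
d²: 0, 0, 9, 1, 4; Σd² = 14
ρ = 1 − 6·14/(5·24) = 1 − 84/120 = 0.300

0.300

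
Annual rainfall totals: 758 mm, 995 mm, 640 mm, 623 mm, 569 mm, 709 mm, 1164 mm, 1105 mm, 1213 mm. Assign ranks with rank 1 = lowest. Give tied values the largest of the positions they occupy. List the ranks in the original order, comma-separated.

Sorted (ascending): 569, 623, 640, 709, 758, 995, 1105, 1164, 1213
No ties — each value takes its position as its rank.

5, 6, 3, 2, 1, 4, 8, 7, 9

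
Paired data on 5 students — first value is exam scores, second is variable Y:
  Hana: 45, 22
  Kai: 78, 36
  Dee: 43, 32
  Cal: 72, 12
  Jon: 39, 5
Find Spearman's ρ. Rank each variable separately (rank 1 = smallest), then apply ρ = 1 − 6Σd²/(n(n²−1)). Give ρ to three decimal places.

0.600

Ranks of variable 1: 3, 5, 2, 4, 1
Ranks of variable 2: 3, 5, 4, 2, 1
d = r₁ − r₂: 0, 0, -2, 2, 0
d²: 0, 0, 4, 4, 0; Σd² = 8
ρ = 1 − 6·8/(5·24) = 1 − 48/120 = 0.600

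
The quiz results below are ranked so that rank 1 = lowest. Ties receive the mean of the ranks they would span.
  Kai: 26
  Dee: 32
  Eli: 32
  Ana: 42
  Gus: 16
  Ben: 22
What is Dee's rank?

Sorted (ascending): 16, 22, 26, 32, 32, 42
The 2 values of 32 occupy positions 4–5 → average rank (4+5)/2 = 4.5.
Dee has value 32 → rank 4.5.

4.5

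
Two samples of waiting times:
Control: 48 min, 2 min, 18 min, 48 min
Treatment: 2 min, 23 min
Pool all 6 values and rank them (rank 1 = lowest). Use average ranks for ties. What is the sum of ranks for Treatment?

5.5

Sorted (ascending): 2, 2, 18, 23, 48, 48
The 2 values of 2 occupy positions 1–2 → average rank (1+2)/2 = 1.5.
The 2 values of 48 occupy positions 5–6 → average rank (5+6)/2 = 5.5.
Treatment values → pooled ranks: 2→1.5, 23→4
Rank sum = 1.5 + 4 = 5.5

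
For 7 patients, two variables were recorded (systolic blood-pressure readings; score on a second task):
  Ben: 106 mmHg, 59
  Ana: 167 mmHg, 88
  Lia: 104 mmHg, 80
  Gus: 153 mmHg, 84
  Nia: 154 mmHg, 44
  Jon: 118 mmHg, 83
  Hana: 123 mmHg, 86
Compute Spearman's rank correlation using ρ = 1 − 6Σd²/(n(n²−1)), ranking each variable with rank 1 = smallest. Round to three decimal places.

Ranks of variable 1: 2, 7, 1, 5, 6, 3, 4
Ranks of variable 2: 2, 7, 3, 5, 1, 4, 6
d = r₁ − r₂: 0, 0, -2, 0, 5, -1, -2
d²: 0, 0, 4, 0, 25, 1, 4; Σd² = 34
ρ = 1 − 6·34/(7·48) = 1 − 204/336 = 0.393

0.393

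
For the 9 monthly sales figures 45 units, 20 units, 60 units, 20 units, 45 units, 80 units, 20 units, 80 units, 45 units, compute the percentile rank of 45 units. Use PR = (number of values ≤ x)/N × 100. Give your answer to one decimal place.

66.7

N = 9.
Strictly below 45: 3. Equal to 45: 3.
PR = 6/9 × 100 = 66.7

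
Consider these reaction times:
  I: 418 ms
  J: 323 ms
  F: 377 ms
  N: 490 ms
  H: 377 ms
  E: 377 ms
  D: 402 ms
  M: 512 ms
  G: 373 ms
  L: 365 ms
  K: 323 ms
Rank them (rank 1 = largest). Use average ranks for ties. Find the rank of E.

Sorted (descending): 512, 490, 418, 402, 377, 377, 377, 373, 365, 323, 323
The 3 values of 377 occupy positions 5–7 → average rank 6.
The 2 values of 323 occupy positions 10–11 → average rank (10+11)/2 = 10.5.
E has value 377 ms → rank 6.

6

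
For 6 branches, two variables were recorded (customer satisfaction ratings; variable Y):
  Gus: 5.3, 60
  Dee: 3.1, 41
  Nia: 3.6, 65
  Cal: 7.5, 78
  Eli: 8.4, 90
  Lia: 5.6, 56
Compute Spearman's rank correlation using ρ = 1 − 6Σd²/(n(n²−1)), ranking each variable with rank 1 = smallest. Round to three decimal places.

0.771

Ranks of variable 1: 3, 1, 2, 5, 6, 4
Ranks of variable 2: 3, 1, 4, 5, 6, 2
d = r₁ − r₂: 0, 0, -2, 0, 0, 2
d²: 0, 0, 4, 0, 0, 4; Σd² = 8
ρ = 1 − 6·8/(6·35) = 1 − 48/210 = 0.771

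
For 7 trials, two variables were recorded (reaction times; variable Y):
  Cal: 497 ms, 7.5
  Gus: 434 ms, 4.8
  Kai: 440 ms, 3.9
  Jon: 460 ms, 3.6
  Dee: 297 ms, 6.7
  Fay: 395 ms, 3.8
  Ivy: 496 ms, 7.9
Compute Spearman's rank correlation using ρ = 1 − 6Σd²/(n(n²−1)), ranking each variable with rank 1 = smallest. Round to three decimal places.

Ranks of variable 1: 7, 3, 4, 5, 1, 2, 6
Ranks of variable 2: 6, 4, 3, 1, 5, 2, 7
d = r₁ − r₂: 1, -1, 1, 4, -4, 0, -1
d²: 1, 1, 1, 16, 16, 0, 1; Σd² = 36
ρ = 1 − 6·36/(7·48) = 1 − 216/336 = 0.357

0.357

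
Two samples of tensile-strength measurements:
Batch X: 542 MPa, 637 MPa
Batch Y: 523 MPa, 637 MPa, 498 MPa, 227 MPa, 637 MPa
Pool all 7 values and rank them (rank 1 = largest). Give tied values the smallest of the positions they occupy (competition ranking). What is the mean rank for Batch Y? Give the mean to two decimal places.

Sorted (descending): 637, 637, 637, 542, 523, 498, 227
The 3 values of 637 occupy positions 1–3 → each gets rank 1.
Batch Y values → pooled ranks: 523→5, 637→1, 498→6, 227→7, 637→1
Mean rank = (5 + 1 + 6 + 7 + 1) / 5 = 4.00

4.00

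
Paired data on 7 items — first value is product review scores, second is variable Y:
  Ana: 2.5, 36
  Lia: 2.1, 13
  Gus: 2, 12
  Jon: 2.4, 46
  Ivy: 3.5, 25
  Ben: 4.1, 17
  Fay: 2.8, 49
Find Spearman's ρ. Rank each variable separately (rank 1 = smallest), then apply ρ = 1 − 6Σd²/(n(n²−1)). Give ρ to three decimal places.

Ranks of variable 1: 4, 2, 1, 3, 6, 7, 5
Ranks of variable 2: 5, 2, 1, 6, 4, 3, 7
d = r₁ − r₂: -1, 0, 0, -3, 2, 4, -2
d²: 1, 0, 0, 9, 4, 16, 4; Σd² = 34
ρ = 1 − 6·34/(7·48) = 1 − 204/336 = 0.393

0.393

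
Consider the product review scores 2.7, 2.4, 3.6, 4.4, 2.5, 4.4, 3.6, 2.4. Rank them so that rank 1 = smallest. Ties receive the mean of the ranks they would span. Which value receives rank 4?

Sorted (ascending): 2.4, 2.4, 2.5, 2.7, 3.6, 3.6, 4.4, 4.4
The 2 values of 2.4 occupy positions 1–2 → average rank (1+2)/2 = 1.5.
The 2 values of 3.6 occupy positions 5–6 → average rank (5+6)/2 = 5.5.
The 2 values of 4.4 occupy positions 7–8 → average rank (7+8)/2 = 7.5.
Rank 4 → value 2.7.

2.7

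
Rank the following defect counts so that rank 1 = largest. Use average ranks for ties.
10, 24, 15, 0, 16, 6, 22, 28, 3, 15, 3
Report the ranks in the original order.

Sorted (descending): 28, 24, 22, 16, 15, 15, 10, 6, 3, 3, 0
The 2 values of 15 occupy positions 5–6 → average rank (5+6)/2 = 5.5.
The 2 values of 3 occupy positions 9–10 → average rank (9+10)/2 = 9.5.

7, 2, 5.5, 11, 4, 8, 3, 1, 9.5, 5.5, 9.5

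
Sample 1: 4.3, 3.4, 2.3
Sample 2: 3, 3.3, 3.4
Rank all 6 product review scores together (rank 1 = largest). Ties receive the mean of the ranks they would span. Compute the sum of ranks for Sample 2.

11.5

Sorted (descending): 4.3, 3.4, 3.4, 3.3, 3, 2.3
The 2 values of 3.4 occupy positions 2–3 → average rank (2+3)/2 = 2.5.
Sample 2 values → pooled ranks: 3→5, 3.3→4, 3.4→2.5
Rank sum = 5 + 4 + 2.5 = 11.5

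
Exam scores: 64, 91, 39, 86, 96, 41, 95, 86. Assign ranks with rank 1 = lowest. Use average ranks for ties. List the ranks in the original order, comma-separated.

Sorted (ascending): 39, 41, 64, 86, 86, 91, 95, 96
The 2 values of 86 occupy positions 4–5 → average rank (4+5)/2 = 4.5.

3, 6, 1, 4.5, 8, 2, 7, 4.5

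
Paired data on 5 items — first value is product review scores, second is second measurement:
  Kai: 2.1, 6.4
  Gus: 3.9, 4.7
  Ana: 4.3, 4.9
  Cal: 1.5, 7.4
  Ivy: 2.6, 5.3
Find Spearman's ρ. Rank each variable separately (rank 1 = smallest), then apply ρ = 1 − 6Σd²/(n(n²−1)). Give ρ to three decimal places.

-0.900

Ranks of variable 1: 2, 4, 5, 1, 3
Ranks of variable 2: 4, 1, 2, 5, 3
d = r₁ − r₂: -2, 3, 3, -4, 0
d²: 4, 9, 9, 16, 0; Σd² = 38
ρ = 1 − 6·38/(5·24) = 1 − 228/120 = -0.900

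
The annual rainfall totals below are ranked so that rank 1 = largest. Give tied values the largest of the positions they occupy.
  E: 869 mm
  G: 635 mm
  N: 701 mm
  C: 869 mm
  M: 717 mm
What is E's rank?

2

Sorted (descending): 869, 869, 717, 701, 635
The 2 values of 869 occupy positions 1–2 → each gets rank 2.
E has value 869 mm → rank 2.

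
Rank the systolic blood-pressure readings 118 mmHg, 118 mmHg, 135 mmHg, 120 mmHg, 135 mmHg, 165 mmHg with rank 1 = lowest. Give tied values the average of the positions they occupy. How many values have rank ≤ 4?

Sorted (ascending): 118, 118, 120, 135, 135, 165
The 2 values of 118 occupy positions 1–2 → average rank (1+2)/2 = 1.5.
The 2 values of 135 occupy positions 4–5 → average rank (4+5)/2 = 4.5.
Ranks ≤ 4: {1.5, 1.5, 3} → 3 values.

3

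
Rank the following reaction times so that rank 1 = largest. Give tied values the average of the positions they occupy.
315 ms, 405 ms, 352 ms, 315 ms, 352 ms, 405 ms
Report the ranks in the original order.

5.5, 1.5, 3.5, 5.5, 3.5, 1.5

Sorted (descending): 405, 405, 352, 352, 315, 315
The 2 values of 405 occupy positions 1–2 → average rank (1+2)/2 = 1.5.
The 2 values of 352 occupy positions 3–4 → average rank (3+4)/2 = 3.5.
The 2 values of 315 occupy positions 5–6 → average rank (5+6)/2 = 5.5.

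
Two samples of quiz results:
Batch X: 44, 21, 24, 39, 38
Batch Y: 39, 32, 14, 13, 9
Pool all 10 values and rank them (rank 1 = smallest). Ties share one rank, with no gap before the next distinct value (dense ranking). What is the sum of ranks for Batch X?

33

Sorted (ascending): 9, 13, 14, 21, 24, 32, 38, 39, 39, 44
The 2 values of 39 share dense rank 8.
Remaining distinct values take the next consecutive integers.
Batch X values → pooled ranks: 44→9, 21→4, 24→5, 39→8, 38→7
Rank sum = 9 + 4 + 5 + 8 + 7 = 33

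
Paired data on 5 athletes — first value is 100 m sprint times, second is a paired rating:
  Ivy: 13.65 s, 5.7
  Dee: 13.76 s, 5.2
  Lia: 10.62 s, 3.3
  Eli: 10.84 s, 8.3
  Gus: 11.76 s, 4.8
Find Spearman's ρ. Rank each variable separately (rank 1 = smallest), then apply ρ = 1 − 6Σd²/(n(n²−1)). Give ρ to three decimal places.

0.300

Ranks of variable 1: 4, 5, 1, 2, 3
Ranks of variable 2: 4, 3, 1, 5, 2
d = r₁ − r₂: 0, 2, 0, -3, 1
d²: 0, 4, 0, 9, 1; Σd² = 14
ρ = 1 − 6·14/(5·24) = 1 − 84/120 = 0.300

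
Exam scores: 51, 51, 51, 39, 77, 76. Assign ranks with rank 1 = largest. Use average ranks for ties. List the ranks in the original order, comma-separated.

Sorted (descending): 77, 76, 51, 51, 51, 39
The 3 values of 51 occupy positions 3–5 → average rank 4.

4, 4, 4, 6, 1, 2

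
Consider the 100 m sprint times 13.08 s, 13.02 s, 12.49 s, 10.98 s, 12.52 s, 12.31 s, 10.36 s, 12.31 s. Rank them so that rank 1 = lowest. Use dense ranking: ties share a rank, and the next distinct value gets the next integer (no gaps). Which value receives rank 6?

Sorted (ascending): 10.36, 10.98, 12.31, 12.31, 12.49, 12.52, 13.02, 13.08
The 2 values of 12.31 share dense rank 3.
Remaining distinct values take the next consecutive integers.
Rank 6 → value 13.02.

13.02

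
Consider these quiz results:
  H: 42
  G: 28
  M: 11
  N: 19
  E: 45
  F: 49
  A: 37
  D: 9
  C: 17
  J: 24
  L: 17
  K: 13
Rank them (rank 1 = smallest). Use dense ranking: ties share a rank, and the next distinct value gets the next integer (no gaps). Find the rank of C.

4

Sorted (ascending): 9, 11, 13, 17, 17, 19, 24, 28, 37, 42, 45, 49
The 2 values of 17 share dense rank 4.
Remaining distinct values take the next consecutive integers.
C has value 17 → rank 4.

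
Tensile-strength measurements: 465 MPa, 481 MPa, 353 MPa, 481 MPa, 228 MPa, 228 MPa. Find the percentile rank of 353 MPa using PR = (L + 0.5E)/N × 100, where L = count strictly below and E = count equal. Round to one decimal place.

N = 6.
Strictly below 353: 2. Equal to 353: 1.
PR = (2 + 0.5·1)/6 × 100 = 41.7

41.7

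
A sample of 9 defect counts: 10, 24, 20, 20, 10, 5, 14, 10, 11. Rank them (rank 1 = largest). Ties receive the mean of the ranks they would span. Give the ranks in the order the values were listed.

7, 1, 2.5, 2.5, 7, 9, 4, 7, 5

Sorted (descending): 24, 20, 20, 14, 11, 10, 10, 10, 5
The 2 values of 20 occupy positions 2–3 → average rank (2+3)/2 = 2.5.
The 3 values of 10 occupy positions 6–8 → average rank 7.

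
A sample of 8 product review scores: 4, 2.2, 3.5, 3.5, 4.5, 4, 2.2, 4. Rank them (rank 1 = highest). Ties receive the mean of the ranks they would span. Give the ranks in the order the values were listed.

Sorted (descending): 4.5, 4, 4, 4, 3.5, 3.5, 2.2, 2.2
The 3 values of 4 occupy positions 2–4 → average rank 3.
The 2 values of 3.5 occupy positions 5–6 → average rank (5+6)/2 = 5.5.
The 2 values of 2.2 occupy positions 7–8 → average rank (7+8)/2 = 7.5.

3, 7.5, 5.5, 5.5, 1, 3, 7.5, 3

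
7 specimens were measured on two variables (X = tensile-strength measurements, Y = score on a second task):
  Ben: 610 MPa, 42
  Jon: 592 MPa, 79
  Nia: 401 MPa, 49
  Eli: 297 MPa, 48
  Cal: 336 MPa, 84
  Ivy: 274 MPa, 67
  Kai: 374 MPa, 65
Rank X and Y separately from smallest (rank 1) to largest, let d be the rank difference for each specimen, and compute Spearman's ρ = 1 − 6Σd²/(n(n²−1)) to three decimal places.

Ranks of variable 1: 7, 6, 5, 2, 3, 1, 4
Ranks of variable 2: 1, 6, 3, 2, 7, 5, 4
d = r₁ − r₂: 6, 0, 2, 0, -4, -4, 0
d²: 36, 0, 4, 0, 16, 16, 0; Σd² = 72
ρ = 1 − 6·72/(7·48) = 1 − 432/336 = -0.286

-0.286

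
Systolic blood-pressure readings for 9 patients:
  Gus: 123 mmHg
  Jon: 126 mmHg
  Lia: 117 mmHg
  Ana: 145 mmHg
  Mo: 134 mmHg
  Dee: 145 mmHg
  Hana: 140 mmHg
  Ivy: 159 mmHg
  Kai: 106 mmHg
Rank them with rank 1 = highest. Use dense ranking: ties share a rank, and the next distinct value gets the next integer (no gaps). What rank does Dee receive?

2

Sorted (descending): 159, 145, 145, 140, 134, 126, 123, 117, 106
The 2 values of 145 share dense rank 2.
Remaining distinct values take the next consecutive integers.
Dee has value 145 mmHg → rank 2.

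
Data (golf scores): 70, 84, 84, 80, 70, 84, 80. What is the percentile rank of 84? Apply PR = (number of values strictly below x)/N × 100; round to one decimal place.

N = 7.
Strictly below 84: 4. Equal to 84: 3.
PR = 4/7 × 100 = 57.1

57.1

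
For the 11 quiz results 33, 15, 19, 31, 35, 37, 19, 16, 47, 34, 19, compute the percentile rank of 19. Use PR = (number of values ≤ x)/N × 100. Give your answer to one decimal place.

45.5

N = 11.
Strictly below 19: 2. Equal to 19: 3.
PR = 5/11 × 100 = 45.5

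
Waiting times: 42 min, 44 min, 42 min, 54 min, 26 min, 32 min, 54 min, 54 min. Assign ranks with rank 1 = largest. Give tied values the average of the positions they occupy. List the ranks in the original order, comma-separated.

5.5, 4, 5.5, 2, 8, 7, 2, 2

Sorted (descending): 54, 54, 54, 44, 42, 42, 32, 26
The 3 values of 54 occupy positions 1–3 → average rank 2.
The 2 values of 42 occupy positions 5–6 → average rank (5+6)/2 = 5.5.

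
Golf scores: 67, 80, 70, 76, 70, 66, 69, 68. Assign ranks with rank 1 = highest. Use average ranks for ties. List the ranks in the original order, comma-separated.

Sorted (descending): 80, 76, 70, 70, 69, 68, 67, 66
The 2 values of 70 occupy positions 3–4 → average rank (3+4)/2 = 3.5.

7, 1, 3.5, 2, 3.5, 8, 5, 6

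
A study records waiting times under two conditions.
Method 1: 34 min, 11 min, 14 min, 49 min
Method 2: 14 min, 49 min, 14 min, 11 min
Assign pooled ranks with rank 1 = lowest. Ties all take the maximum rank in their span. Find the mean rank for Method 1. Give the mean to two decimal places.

Sorted (ascending): 11, 11, 14, 14, 14, 34, 49, 49
The 2 values of 11 occupy positions 1–2 → each gets rank 2.
The 3 values of 14 occupy positions 3–5 → each gets rank 5.
The 2 values of 49 occupy positions 7–8 → each gets rank 8.
Method 1 values → pooled ranks: 34→6, 11→2, 14→5, 49→8
Mean rank = (6 + 2 + 5 + 8) / 4 = 5.25

5.25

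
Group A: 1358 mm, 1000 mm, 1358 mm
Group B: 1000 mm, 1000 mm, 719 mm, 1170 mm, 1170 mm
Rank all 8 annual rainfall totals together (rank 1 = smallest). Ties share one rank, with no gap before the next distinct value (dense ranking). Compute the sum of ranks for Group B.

Sorted (ascending): 719, 1000, 1000, 1000, 1170, 1170, 1358, 1358
The 3 values of 1000 share dense rank 2.
The 2 values of 1170 share dense rank 3.
The 2 values of 1358 share dense rank 4.
Remaining distinct values take the next consecutive integers.
Group B values → pooled ranks: 1000→2, 1000→2, 719→1, 1170→3, 1170→3
Rank sum = 2 + 2 + 1 + 3 + 3 = 11

11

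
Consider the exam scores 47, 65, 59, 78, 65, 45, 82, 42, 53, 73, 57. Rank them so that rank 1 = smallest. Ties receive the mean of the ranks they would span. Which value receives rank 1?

42

Sorted (ascending): 42, 45, 47, 53, 57, 59, 65, 65, 73, 78, 82
The 2 values of 65 occupy positions 7–8 → average rank (7+8)/2 = 7.5.
Rank 1 → value 42.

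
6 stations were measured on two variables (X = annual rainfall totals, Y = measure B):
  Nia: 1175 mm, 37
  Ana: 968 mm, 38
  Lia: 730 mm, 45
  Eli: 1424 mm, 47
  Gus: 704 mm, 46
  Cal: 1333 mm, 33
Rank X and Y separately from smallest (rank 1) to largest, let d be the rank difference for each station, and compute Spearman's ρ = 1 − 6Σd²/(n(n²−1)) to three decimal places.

-0.143

Ranks of variable 1: 4, 3, 2, 6, 1, 5
Ranks of variable 2: 2, 3, 4, 6, 5, 1
d = r₁ − r₂: 2, 0, -2, 0, -4, 4
d²: 4, 0, 4, 0, 16, 16; Σd² = 40
ρ = 1 − 6·40/(6·35) = 1 − 240/210 = -0.143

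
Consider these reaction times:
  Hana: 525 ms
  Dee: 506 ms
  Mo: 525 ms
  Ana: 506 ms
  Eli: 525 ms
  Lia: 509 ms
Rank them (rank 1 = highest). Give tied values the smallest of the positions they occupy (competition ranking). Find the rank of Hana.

1

Sorted (descending): 525, 525, 525, 509, 506, 506
The 3 values of 525 occupy positions 1–3 → each gets rank 1.
The 2 values of 506 occupy positions 5–6 → each gets rank 5.
Hana has value 525 ms → rank 1.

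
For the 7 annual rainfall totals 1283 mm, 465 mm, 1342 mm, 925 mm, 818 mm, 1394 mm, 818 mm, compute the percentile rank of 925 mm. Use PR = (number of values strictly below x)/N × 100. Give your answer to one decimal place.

42.9

N = 7.
Strictly below 925: 3. Equal to 925: 1.
PR = 3/7 × 100 = 42.9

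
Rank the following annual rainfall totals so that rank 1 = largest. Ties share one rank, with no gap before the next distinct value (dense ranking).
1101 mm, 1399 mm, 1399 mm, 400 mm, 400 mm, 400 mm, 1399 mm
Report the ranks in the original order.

2, 1, 1, 3, 3, 3, 1

Sorted (descending): 1399, 1399, 1399, 1101, 400, 400, 400
The 3 values of 1399 share dense rank 1.
The 3 values of 400 share dense rank 3.
Remaining distinct values take the next consecutive integers.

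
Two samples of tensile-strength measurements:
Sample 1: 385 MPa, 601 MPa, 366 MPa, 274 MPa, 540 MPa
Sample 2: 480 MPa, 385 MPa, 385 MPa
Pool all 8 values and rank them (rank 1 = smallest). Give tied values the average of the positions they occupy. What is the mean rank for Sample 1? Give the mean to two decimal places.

4.40

Sorted (ascending): 274, 366, 385, 385, 385, 480, 540, 601
The 3 values of 385 occupy positions 3–5 → average rank 4.
Sample 1 values → pooled ranks: 385→4, 601→8, 366→2, 274→1, 540→7
Mean rank = (4 + 8 + 2 + 1 + 7) / 5 = 4.40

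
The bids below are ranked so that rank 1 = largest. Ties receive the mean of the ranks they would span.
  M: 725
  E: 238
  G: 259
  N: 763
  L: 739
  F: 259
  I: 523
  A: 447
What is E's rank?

8

Sorted (descending): 763, 739, 725, 523, 447, 259, 259, 238
The 2 values of 259 occupy positions 6–7 → average rank (6+7)/2 = 6.5.
E has value 238 → rank 8.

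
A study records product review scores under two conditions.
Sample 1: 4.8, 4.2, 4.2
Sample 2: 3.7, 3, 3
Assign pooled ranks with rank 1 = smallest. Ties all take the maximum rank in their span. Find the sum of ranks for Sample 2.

Sorted (ascending): 3, 3, 3.7, 4.2, 4.2, 4.8
The 2 values of 3 occupy positions 1–2 → each gets rank 2.
The 2 values of 4.2 occupy positions 4–5 → each gets rank 5.
Sample 2 values → pooled ranks: 3.7→3, 3→2, 3→2
Rank sum = 3 + 2 + 2 = 7

7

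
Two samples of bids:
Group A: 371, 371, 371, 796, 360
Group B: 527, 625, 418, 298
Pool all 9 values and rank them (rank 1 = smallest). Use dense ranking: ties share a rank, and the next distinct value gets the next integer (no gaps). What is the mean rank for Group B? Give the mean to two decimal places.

4.00

Sorted (ascending): 298, 360, 371, 371, 371, 418, 527, 625, 796
The 3 values of 371 share dense rank 3.
Remaining distinct values take the next consecutive integers.
Group B values → pooled ranks: 527→5, 625→6, 418→4, 298→1
Mean rank = (5 + 6 + 4 + 1) / 4 = 4.00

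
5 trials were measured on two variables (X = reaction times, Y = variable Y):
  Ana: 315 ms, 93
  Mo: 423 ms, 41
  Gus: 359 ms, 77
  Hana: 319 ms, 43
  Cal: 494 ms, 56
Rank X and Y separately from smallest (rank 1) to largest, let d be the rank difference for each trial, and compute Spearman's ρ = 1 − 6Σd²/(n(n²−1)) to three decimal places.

Ranks of variable 1: 1, 4, 3, 2, 5
Ranks of variable 2: 5, 1, 4, 2, 3
d = r₁ − r₂: -4, 3, -1, 0, 2
d²: 16, 9, 1, 0, 4; Σd² = 30
ρ = 1 − 6·30/(5·24) = 1 − 180/120 = -0.500

-0.500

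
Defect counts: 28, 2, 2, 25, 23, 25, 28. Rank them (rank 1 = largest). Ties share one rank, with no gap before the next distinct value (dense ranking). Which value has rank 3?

Sorted (descending): 28, 28, 25, 25, 23, 2, 2
The 2 values of 28 share dense rank 1.
The 2 values of 25 share dense rank 2.
The 2 values of 2 share dense rank 4.
Remaining distinct values take the next consecutive integers.
Rank 3 → value 23.

23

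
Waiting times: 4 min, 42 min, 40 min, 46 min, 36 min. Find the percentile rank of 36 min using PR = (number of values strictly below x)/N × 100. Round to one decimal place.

N = 5.
Strictly below 36: 1. Equal to 36: 1.
PR = 1/5 × 100 = 20.0

20.0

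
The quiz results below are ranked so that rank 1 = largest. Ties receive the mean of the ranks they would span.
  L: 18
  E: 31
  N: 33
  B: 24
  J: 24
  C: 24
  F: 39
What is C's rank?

Sorted (descending): 39, 33, 31, 24, 24, 24, 18
The 3 values of 24 occupy positions 4–6 → average rank 5.
C has value 24 → rank 5.

5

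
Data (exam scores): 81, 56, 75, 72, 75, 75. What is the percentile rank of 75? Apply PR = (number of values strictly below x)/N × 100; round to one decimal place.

33.3

N = 6.
Strictly below 75: 2. Equal to 75: 3.
PR = 2/6 × 100 = 33.3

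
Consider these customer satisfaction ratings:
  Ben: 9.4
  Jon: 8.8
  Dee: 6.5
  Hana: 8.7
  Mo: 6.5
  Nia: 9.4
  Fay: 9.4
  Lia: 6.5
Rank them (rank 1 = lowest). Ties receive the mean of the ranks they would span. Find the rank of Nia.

7

Sorted (ascending): 6.5, 6.5, 6.5, 8.7, 8.8, 9.4, 9.4, 9.4
The 3 values of 6.5 occupy positions 1–3 → average rank 2.
The 3 values of 9.4 occupy positions 6–8 → average rank 7.
Nia has value 9.4 → rank 7.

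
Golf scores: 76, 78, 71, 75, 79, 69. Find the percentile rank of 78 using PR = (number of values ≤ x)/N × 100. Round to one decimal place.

83.3

N = 6.
Strictly below 78: 4. Equal to 78: 1.
PR = 5/6 × 100 = 83.3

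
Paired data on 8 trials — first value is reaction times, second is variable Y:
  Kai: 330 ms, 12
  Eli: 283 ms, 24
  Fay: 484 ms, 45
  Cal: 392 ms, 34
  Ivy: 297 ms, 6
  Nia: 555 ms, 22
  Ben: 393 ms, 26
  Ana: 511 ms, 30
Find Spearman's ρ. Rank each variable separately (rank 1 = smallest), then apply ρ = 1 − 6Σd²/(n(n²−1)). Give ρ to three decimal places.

0.405

Ranks of variable 1: 3, 1, 6, 4, 2, 8, 5, 7
Ranks of variable 2: 2, 4, 8, 7, 1, 3, 5, 6
d = r₁ − r₂: 1, -3, -2, -3, 1, 5, 0, 1
d²: 1, 9, 4, 9, 1, 25, 0, 1; Σd² = 50
ρ = 1 − 6·50/(8·63) = 1 − 300/504 = 0.405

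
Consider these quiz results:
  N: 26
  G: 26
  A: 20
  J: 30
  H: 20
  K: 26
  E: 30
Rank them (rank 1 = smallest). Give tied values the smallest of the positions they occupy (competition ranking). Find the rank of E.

6

Sorted (ascending): 20, 20, 26, 26, 26, 30, 30
The 2 values of 20 occupy positions 1–2 → each gets rank 1.
The 3 values of 26 occupy positions 3–5 → each gets rank 3.
The 2 values of 30 occupy positions 6–7 → each gets rank 6.
E has value 30 → rank 6.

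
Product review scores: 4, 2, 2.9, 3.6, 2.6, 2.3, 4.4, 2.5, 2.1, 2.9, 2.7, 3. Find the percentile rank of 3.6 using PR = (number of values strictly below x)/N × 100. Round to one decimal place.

75.0

N = 12.
Strictly below 3.6: 9. Equal to 3.6: 1.
PR = 9/12 × 100 = 75.0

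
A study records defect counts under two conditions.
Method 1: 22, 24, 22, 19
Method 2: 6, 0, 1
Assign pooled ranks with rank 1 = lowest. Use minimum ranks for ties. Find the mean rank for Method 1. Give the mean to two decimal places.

5.25

Sorted (ascending): 0, 1, 6, 19, 22, 22, 24
The 2 values of 22 occupy positions 5–6 → each gets rank 5.
Method 1 values → pooled ranks: 22→5, 24→7, 22→5, 19→4
Mean rank = (5 + 7 + 5 + 4) / 4 = 5.25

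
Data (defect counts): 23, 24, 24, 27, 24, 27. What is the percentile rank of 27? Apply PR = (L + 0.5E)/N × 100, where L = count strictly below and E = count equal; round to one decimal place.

N = 6.
Strictly below 27: 4. Equal to 27: 2.
PR = (4 + 0.5·2)/6 × 100 = 83.3

83.3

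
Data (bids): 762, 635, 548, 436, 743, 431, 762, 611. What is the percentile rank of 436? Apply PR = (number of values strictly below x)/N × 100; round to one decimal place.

N = 8.
Strictly below 436: 1. Equal to 436: 1.
PR = 1/8 × 100 = 12.5

12.5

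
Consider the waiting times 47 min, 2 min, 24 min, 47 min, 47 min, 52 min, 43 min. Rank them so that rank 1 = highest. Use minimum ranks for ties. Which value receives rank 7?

2

Sorted (descending): 52, 47, 47, 47, 43, 24, 2
The 3 values of 47 occupy positions 2–4 → each gets rank 2.
Rank 7 → value 2.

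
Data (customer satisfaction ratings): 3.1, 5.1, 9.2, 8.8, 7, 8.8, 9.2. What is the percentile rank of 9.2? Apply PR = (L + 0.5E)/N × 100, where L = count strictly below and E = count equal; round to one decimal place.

N = 7.
Strictly below 9.2: 5. Equal to 9.2: 2.
PR = (5 + 0.5·2)/7 × 100 = 85.7

85.7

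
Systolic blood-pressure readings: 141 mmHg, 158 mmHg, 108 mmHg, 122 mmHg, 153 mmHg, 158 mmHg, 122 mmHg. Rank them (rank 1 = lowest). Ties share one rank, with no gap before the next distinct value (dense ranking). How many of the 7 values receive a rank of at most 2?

3

Sorted (ascending): 108, 122, 122, 141, 153, 158, 158
The 2 values of 122 share dense rank 2.
The 2 values of 158 share dense rank 5.
Remaining distinct values take the next consecutive integers.
Ranks ≤ 2: {1, 2, 2} → 3 values.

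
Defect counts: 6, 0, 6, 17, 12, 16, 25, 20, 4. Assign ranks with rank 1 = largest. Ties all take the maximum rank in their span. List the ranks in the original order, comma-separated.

Sorted (descending): 25, 20, 17, 16, 12, 6, 6, 4, 0
The 2 values of 6 occupy positions 6–7 → each gets rank 7.

7, 9, 7, 3, 5, 4, 1, 2, 8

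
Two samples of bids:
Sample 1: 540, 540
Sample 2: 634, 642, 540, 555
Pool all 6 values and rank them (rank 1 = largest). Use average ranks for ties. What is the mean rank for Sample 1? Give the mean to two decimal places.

5.00

Sorted (descending): 642, 634, 555, 540, 540, 540
The 3 values of 540 occupy positions 4–6 → average rank 5.
Sample 1 values → pooled ranks: 540→5, 540→5
Mean rank = (5 + 5) / 2 = 5.00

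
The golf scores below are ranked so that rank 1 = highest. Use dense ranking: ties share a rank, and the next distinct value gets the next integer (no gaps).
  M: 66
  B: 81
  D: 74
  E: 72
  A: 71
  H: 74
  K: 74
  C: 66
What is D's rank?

Sorted (descending): 81, 74, 74, 74, 72, 71, 66, 66
The 3 values of 74 share dense rank 2.
The 2 values of 66 share dense rank 5.
Remaining distinct values take the next consecutive integers.
D has value 74 → rank 2.

2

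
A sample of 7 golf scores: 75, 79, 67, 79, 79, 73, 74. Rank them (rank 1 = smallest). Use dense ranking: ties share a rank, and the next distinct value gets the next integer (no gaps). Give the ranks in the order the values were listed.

Sorted (ascending): 67, 73, 74, 75, 79, 79, 79
The 3 values of 79 share dense rank 5.
Remaining distinct values take the next consecutive integers.

4, 5, 1, 5, 5, 2, 3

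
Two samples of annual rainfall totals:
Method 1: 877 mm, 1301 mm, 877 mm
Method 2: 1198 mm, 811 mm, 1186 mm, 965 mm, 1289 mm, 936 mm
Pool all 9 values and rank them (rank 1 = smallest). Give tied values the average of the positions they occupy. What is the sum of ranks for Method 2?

Sorted (ascending): 811, 877, 877, 936, 965, 1186, 1198, 1289, 1301
The 2 values of 877 occupy positions 2–3 → average rank (2+3)/2 = 2.5.
Method 2 values → pooled ranks: 1198→7, 811→1, 1186→6, 965→5, 1289→8, 936→4
Rank sum = 7 + 1 + 6 + 5 + 8 + 4 = 31

31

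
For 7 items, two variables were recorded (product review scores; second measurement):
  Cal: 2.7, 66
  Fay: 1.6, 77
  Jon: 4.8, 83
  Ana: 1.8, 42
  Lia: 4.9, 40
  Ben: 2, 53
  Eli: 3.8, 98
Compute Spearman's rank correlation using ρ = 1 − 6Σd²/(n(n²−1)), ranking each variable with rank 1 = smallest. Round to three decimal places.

0.000

Ranks of variable 1: 4, 1, 6, 2, 7, 3, 5
Ranks of variable 2: 4, 5, 6, 2, 1, 3, 7
d = r₁ − r₂: 0, -4, 0, 0, 6, 0, -2
d²: 0, 16, 0, 0, 36, 0, 4; Σd² = 56
ρ = 1 − 6·56/(7·48) = 1 − 336/336 = 0.000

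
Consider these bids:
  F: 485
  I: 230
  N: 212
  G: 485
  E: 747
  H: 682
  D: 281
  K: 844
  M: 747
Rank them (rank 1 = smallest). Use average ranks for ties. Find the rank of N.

1

Sorted (ascending): 212, 230, 281, 485, 485, 682, 747, 747, 844
The 2 values of 485 occupy positions 4–5 → average rank (4+5)/2 = 4.5.
The 2 values of 747 occupy positions 7–8 → average rank (7+8)/2 = 7.5.
N has value 212 → rank 1.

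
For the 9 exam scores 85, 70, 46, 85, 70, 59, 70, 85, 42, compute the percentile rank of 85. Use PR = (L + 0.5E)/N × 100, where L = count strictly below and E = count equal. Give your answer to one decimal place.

83.3

N = 9.
Strictly below 85: 6. Equal to 85: 3.
PR = (6 + 0.5·3)/9 × 100 = 83.3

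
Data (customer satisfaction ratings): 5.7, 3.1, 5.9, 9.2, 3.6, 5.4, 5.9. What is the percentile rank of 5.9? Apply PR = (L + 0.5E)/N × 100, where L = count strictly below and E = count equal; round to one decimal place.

71.4

N = 7.
Strictly below 5.9: 4. Equal to 5.9: 2.
PR = (4 + 0.5·2)/7 × 100 = 71.4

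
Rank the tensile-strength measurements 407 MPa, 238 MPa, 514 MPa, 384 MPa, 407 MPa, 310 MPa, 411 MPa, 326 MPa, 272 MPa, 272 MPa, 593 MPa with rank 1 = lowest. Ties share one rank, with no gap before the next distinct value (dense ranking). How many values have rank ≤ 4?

Sorted (ascending): 238, 272, 272, 310, 326, 384, 407, 407, 411, 514, 593
The 2 values of 272 share dense rank 2.
The 2 values of 407 share dense rank 6.
Remaining distinct values take the next consecutive integers.
Ranks ≤ 4: {1, 2, 2, 3, 4} → 5 values.

5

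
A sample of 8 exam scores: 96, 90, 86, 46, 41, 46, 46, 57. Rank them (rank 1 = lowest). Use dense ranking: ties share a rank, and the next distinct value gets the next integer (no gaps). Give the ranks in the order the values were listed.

Sorted (ascending): 41, 46, 46, 46, 57, 86, 90, 96
The 3 values of 46 share dense rank 2.
Remaining distinct values take the next consecutive integers.

6, 5, 4, 2, 1, 2, 2, 3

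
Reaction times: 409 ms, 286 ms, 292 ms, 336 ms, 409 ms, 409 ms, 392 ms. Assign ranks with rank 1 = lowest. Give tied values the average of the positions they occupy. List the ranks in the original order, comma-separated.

6, 1, 2, 3, 6, 6, 4

Sorted (ascending): 286, 292, 336, 392, 409, 409, 409
The 3 values of 409 occupy positions 5–7 → average rank 6.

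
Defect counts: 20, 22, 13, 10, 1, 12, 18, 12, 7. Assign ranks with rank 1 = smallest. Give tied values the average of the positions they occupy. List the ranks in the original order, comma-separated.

Sorted (ascending): 1, 7, 10, 12, 12, 13, 18, 20, 22
The 2 values of 12 occupy positions 4–5 → average rank (4+5)/2 = 4.5.

8, 9, 6, 3, 1, 4.5, 7, 4.5, 2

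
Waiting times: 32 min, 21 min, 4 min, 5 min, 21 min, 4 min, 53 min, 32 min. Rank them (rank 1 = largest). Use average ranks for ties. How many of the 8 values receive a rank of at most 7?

Sorted (descending): 53, 32, 32, 21, 21, 5, 4, 4
The 2 values of 32 occupy positions 2–3 → average rank (2+3)/2 = 2.5.
The 2 values of 21 occupy positions 4–5 → average rank (4+5)/2 = 4.5.
The 2 values of 4 occupy positions 7–8 → average rank (7+8)/2 = 7.5.
Ranks ≤ 7: {1, 2.5, 2.5, 4.5, 4.5, 6} → 6 values.

6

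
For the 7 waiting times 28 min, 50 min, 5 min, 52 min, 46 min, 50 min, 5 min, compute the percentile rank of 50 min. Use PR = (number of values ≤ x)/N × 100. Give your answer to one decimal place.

85.7

N = 7.
Strictly below 50: 4. Equal to 50: 2.
PR = 6/7 × 100 = 85.7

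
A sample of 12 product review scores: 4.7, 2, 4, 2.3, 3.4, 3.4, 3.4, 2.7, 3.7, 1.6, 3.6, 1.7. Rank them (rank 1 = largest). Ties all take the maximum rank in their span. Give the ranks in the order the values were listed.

1, 10, 2, 9, 7, 7, 7, 8, 3, 12, 4, 11

Sorted (descending): 4.7, 4, 3.7, 3.6, 3.4, 3.4, 3.4, 2.7, 2.3, 2, 1.7, 1.6
The 3 values of 3.4 occupy positions 5–7 → each gets rank 7.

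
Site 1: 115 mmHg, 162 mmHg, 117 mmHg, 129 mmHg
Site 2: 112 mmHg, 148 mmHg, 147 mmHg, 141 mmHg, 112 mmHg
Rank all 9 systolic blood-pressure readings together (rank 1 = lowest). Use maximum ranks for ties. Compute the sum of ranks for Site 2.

25

Sorted (ascending): 112, 112, 115, 117, 129, 141, 147, 148, 162
The 2 values of 112 occupy positions 1–2 → each gets rank 2.
Site 2 values → pooled ranks: 112→2, 148→8, 147→7, 141→6, 112→2
Rank sum = 2 + 8 + 7 + 6 + 2 = 25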